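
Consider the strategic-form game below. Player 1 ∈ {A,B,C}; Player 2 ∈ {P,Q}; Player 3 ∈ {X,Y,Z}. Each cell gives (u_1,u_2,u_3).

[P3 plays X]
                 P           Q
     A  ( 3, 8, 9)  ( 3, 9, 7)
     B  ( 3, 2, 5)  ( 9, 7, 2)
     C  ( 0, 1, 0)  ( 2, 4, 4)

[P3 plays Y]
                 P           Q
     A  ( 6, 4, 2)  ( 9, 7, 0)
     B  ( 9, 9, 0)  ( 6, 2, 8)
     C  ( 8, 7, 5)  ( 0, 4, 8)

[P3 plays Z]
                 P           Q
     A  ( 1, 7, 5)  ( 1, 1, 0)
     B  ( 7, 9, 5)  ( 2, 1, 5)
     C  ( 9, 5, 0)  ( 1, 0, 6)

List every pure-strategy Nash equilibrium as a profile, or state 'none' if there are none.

Equilibria: none

(A,P,X): not NE [P2→Q gives 9>8]
(A,P,Y): not NE [P1→B gives 9>6; P2→Q gives 7>4; P3→X gives 9>2]
(A,P,Z): not NE [P1→C gives 9>1; P3→X gives 9>5]
(A,Q,X): not NE [P1→B gives 9>3]
(A,Q,Y): not NE [P3→X gives 7>0]
(A,Q,Z): not NE [P1→B gives 2>1; P2→P gives 7>1; P3→X gives 7>0]
(B,P,X): not NE [P2→Q gives 7>2]
(B,P,Y): not NE [P3→Z gives 5>0]
(B,P,Z): not NE [P1→C gives 9>7]
(B,Q,X): not NE [P3→Y gives 8>2]
(B,Q,Y): not NE [P1→A gives 9>6; P2→P gives 9>2]
(B,Q,Z): not NE [P2→P gives 9>1; P3→Y gives 8>5]
(C,P,X): not NE [P1→B gives 3>0; P2→Q gives 4>1; P3→Y gives 5>0]
(C,P,Y): not NE [P1→B gives 9>8]
(C,P,Z): not NE [P3→Y gives 5>0]
(C,Q,X): not NE [P1→B gives 9>2; P3→Y gives 8>4]
(C,Q,Y): not NE [P1→A gives 9>0; P2→P gives 7>4]
(C,Q,Z): not NE [P1→B gives 2>1; P2→P gives 5>0; P3→Y gives 8>6]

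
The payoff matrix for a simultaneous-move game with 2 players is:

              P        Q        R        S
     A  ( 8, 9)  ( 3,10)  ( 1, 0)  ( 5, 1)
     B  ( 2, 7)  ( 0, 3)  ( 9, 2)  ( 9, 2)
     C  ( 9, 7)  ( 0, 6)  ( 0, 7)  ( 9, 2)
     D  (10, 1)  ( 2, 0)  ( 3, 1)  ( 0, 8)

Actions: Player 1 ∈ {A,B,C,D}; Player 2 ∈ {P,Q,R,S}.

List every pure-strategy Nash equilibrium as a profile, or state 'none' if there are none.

(A,P): not NE [P1→D gives 10>8; P2→Q gives 10>9]
(A,Q): NE
(A,R): not NE [P1→B gives 9>1; P2→Q gives 10>0]
(A,S): not NE [P1→C gives 9>5; P2→Q gives 10>1]
(B,P): not NE [P1→D gives 10>2]
(B,Q): not NE [P1→A gives 3>0; P2→P gives 7>3]
(B,R): not NE [P2→P gives 7>2]
(B,S): not NE [P2→P gives 7>2]
(C,P): not NE [P1→D gives 10>9]
(C,Q): not NE [P1→A gives 3>0; P2→R gives 7>6]
(C,R): not NE [P1→B gives 9>0]
(C,S): not NE [P2→R gives 7>2]
(D,P): not NE [P2→S gives 8>1]
(D,Q): not NE [P1→A gives 3>2; P2→S gives 8>0]
(D,R): not NE [P1→B gives 9>3; P2→S gives 8>1]
(D,S): not NE [P1→C gives 9>0]

Nash profiles: (A,Q)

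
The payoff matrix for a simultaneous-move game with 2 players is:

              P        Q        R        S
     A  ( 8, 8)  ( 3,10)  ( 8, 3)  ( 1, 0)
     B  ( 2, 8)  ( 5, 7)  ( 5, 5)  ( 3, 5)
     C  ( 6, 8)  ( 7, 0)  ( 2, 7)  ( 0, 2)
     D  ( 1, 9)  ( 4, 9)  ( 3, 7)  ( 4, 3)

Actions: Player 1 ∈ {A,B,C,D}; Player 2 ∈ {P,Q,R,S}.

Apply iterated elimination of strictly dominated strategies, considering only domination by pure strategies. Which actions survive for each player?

P2 drop R (P beats it: A:8>3 B:8>5 C:8>7 D:9>7)
P2 drop S (P beats it: A:8>0 B:8>5 C:8>2 D:9>3)
P1 drop B (C beats it: P:6>2 Q:7>5)
P1 drop D (C beats it: P:6>1 Q:7>4)
P1→{A,C} P2→{P,Q}

Remaining: P1:{A,C} P2:{P,Q}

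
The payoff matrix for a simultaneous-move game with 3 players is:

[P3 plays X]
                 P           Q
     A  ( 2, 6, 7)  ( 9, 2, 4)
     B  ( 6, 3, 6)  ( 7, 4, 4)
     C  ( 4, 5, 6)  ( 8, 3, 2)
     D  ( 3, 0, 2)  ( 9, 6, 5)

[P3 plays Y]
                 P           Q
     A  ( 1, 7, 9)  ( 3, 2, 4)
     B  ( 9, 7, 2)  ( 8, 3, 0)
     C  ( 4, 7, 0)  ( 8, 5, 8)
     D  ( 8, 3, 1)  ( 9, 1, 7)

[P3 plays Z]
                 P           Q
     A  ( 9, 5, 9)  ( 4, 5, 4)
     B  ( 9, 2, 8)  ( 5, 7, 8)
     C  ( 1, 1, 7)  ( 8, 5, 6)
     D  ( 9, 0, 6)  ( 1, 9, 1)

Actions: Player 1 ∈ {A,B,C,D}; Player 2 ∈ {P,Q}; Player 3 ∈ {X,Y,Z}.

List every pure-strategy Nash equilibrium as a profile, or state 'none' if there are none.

(A,P,X): not NE [P1→B gives 6>2; P3→Z gives 9>7]
(A,P,Y): not NE [P1→B gives 9>1]
(A,P,Z): NE
(A,Q,X): not NE [P2→P gives 6>2]
(A,Q,Y): not NE [P1→D gives 9>3; P2→P gives 7>2]
(A,Q,Z): not NE [P1→C gives 8>4]
(B,P,X): not NE [P2→Q gives 4>3; P3→Z gives 8>6]
(B,P,Y): not NE [P3→Z gives 8>2]
(B,P,Z): not NE [P2→Q gives 7>2]
(B,Q,X): not NE [P1→D gives 9>7; P3→Z gives 8>4]
(B,Q,Y): not NE [P1→D gives 9>8; P2→P gives 7>3; P3→Z gives 8>0]
(B,Q,Z): not NE [P1→C gives 8>5]
(C,P,X): not NE [P1→B gives 6>4; P3→Z gives 7>6]
(C,P,Y): not NE [P1→B gives 9>4; P3→Z gives 7>0]
(C,P,Z): not NE [P1→D gives 9>1; P2→Q gives 5>1]
(C,Q,X): not NE [P1→D gives 9>8; P2→P gives 5>3; P3→Y gives 8>2]
(C,Q,Y): not NE [P1→D gives 9>8; P2→P gives 7>5]
(C,Q,Z): not NE [P3→Y gives 8>6]
(D,P,X): not NE [P1→B gives 6>3; P2→Q gives 6>0; P3→Z gives 6>2]
(D,P,Y): not NE [P1→B gives 9>8; P3→Z gives 6>1]
(D,P,Z): not NE [P2→Q gives 9>0]
(D,Q,X): not NE [P3→Y gives 7>5]
(D,Q,Y): not NE [P2→P gives 3>1]
(D,Q,Z): not NE [P1→C gives 8>1; P3→Y gives 7>1]

PSNE = {(A,P,Z)}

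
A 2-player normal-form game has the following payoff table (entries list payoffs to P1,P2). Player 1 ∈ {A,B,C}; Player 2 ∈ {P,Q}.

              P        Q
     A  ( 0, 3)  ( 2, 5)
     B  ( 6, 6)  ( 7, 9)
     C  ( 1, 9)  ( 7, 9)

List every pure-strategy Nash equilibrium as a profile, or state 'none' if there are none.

(A,P): not NE [P1→B gives 6>0; P2→Q gives 5>3]
(A,Q): not NE [P1→C gives 7>2]
(B,P): not NE [P2→Q gives 9>6]
(B,Q): NE
(C,P): not NE [P1→B gives 6>1]
(C,Q): NE

NE set: (B,Q), (C,Q)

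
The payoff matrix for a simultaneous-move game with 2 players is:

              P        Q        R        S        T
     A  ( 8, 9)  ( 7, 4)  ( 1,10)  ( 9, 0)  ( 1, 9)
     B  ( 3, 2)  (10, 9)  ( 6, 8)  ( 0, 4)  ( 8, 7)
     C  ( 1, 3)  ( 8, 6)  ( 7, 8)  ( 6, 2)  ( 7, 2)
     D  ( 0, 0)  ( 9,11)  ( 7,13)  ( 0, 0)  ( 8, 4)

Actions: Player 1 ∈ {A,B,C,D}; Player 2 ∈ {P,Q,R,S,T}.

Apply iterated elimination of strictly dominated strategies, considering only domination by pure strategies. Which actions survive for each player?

P2 drop P (R beats it: A:10>9 B:8>2 C:8>3 D:13>0)
P2 drop S (Q beats it: A:4>0 B:9>4 C:6>2 D:11>0)
P1 drop A (B beats it: Q:10>7 R:6>1 T:8>1)
P2 drop T (Q beats it: B:9>7 C:6>2 D:11>4)
P1→{B,C,D} P2→{Q,R}

IESDS → P1:{B,C,D} P2:{Q,R}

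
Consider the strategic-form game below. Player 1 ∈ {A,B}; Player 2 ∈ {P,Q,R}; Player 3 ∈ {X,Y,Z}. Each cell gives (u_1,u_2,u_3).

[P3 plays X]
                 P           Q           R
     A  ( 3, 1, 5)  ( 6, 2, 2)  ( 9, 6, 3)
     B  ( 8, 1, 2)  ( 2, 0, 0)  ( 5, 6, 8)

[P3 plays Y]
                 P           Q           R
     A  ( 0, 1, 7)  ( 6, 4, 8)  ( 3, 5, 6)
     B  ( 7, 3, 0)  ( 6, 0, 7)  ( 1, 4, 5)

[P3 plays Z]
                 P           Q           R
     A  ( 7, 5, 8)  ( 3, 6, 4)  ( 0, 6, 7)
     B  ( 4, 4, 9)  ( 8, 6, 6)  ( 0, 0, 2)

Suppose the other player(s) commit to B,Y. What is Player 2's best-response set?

argmax u_2 = {R}

u_2(P vs B,Y) = 3
u_2(Q vs B,Y) = 0
u_2(R vs B,Y) = 4
max payoff 4 at {R}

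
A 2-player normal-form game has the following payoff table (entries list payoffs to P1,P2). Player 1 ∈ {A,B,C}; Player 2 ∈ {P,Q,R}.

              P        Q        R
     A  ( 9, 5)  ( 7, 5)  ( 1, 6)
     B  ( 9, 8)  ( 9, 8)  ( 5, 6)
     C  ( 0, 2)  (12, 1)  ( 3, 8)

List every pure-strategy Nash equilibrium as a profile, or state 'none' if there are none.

(A,P): not NE [P2→R gives 6>5]
(A,Q): not NE [P1→C gives 12>7; P2→R gives 6>5]
(A,R): not NE [P1→B gives 5>1]
(B,P): NE
(B,Q): not NE [P1→C gives 12>9]
(B,R): not NE [P2→Q gives 8>6]
(C,P): not NE [P1→B gives 9>0; P2→R gives 8>2]
(C,Q): not NE [P2→R gives 8>1]
(C,R): not NE [P1→B gives 5>3]

Nash profiles: (B,P)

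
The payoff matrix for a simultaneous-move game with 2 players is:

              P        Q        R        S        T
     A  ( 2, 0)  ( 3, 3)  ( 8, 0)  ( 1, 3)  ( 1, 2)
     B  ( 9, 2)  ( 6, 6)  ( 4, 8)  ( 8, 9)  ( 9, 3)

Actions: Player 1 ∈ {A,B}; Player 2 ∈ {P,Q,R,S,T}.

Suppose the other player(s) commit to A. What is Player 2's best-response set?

argmax u_2 = {Q,S}

u_2(P vs A) = 0
u_2(Q vs A) = 3
u_2(R vs A) = 0
u_2(S vs A) = 3
u_2(T vs A) = 2
max payoff 3 at {Q,S}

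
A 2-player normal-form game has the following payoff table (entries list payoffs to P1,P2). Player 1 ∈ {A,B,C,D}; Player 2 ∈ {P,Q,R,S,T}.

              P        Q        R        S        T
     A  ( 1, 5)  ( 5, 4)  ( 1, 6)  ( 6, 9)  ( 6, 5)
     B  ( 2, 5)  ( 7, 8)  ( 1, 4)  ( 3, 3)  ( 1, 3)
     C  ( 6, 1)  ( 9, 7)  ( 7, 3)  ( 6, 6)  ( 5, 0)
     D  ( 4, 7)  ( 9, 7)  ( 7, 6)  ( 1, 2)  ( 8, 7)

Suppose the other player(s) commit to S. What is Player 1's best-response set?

P1 best: {A,C}

u_1(A vs S) = 6
u_1(B vs S) = 3
u_1(C vs S) = 6
u_1(D vs S) = 1
max payoff 6 at {A,C}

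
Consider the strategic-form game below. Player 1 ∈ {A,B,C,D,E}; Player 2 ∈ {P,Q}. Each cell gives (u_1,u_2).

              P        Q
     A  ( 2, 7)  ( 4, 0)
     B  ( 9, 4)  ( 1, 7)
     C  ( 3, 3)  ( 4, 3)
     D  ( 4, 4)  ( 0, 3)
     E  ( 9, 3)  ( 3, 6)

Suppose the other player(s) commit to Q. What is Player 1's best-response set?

u_1(A vs Q) = 4
u_1(B vs Q) = 1
u_1(C vs Q) = 4
u_1(D vs Q) = 0
u_1(E vs Q) = 3
max payoff 4 at {A,C}

BR_1 = {A,C}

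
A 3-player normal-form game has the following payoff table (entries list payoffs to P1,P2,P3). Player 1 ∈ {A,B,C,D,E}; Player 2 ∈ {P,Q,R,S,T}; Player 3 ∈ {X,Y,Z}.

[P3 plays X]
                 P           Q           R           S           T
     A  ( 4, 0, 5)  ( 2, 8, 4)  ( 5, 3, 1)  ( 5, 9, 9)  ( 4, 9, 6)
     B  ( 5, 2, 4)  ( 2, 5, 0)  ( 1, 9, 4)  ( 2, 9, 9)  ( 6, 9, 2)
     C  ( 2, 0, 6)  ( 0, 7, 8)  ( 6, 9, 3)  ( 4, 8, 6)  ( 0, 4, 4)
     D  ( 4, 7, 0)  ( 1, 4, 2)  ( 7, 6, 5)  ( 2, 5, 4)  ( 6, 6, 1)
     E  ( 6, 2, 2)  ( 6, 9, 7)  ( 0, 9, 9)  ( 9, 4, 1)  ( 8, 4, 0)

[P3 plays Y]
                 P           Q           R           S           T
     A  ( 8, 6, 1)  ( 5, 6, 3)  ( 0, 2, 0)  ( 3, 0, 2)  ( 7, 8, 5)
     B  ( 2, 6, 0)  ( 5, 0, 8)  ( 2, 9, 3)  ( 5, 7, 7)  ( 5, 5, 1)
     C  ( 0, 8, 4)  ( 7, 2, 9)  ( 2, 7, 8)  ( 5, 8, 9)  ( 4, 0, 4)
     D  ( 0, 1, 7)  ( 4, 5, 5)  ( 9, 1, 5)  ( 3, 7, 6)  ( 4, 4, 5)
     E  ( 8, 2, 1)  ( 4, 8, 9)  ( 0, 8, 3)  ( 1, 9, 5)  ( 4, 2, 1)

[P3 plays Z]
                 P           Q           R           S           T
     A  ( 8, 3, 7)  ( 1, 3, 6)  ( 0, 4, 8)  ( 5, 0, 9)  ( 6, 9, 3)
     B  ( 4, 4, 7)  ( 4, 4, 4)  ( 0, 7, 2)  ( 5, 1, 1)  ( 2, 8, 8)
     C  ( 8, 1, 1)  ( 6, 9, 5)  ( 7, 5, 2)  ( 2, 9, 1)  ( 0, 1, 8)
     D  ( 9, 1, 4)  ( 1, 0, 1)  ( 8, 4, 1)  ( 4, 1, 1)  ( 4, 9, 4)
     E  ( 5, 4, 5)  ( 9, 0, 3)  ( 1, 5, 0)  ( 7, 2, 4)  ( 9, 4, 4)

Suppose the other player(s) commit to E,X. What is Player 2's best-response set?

argmax u_2 = {Q,R}

u_2(P vs E,X) = 2
u_2(Q vs E,X) = 9
u_2(R vs E,X) = 9
u_2(S vs E,X) = 4
u_2(T vs E,X) = 4
max payoff 9 at {Q,R}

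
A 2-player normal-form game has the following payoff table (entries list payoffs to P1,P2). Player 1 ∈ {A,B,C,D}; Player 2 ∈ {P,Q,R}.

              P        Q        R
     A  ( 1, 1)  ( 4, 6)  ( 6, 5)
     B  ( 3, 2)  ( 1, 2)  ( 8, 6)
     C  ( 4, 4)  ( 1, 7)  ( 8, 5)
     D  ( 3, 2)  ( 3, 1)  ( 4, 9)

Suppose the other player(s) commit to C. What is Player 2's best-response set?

u_2(P vs C) = 4
u_2(Q vs C) = 7
u_2(R vs C) = 5
max payoff 7 at {Q}

argmax u_2 = {Q}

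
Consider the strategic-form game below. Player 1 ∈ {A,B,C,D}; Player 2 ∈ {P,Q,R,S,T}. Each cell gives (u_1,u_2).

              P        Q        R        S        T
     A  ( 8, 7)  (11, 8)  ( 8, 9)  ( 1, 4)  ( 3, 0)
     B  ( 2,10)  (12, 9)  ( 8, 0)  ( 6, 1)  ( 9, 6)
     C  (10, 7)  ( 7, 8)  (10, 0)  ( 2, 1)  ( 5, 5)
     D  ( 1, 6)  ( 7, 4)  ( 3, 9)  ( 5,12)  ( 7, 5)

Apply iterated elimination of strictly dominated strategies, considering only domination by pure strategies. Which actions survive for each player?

Survivors P1:{A,B,C} P2:{P,Q,R}

P1 drop D (B beats it: P:2>1 Q:12>7 R:8>3 S:6>5 T:9>7)
P2 drop S (P beats it: A:7>4 B:10>1 C:7>1)
P2 drop T (P beats it: A:7>0 B:10>6 C:7>5)
P1→{A,B,C} P2→{P,Q,R}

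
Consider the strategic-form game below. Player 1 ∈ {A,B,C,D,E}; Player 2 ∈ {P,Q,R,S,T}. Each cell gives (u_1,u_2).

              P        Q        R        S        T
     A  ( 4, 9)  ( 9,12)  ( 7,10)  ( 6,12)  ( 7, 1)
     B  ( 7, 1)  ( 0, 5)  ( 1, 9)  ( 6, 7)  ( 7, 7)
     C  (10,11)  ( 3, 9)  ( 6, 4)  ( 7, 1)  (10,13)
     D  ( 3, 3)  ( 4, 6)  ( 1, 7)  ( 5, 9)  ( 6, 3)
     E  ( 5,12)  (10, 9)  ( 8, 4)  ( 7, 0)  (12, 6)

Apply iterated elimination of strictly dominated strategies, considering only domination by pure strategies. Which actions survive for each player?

IESDS → P1:{C,E} P2:{P,T}

P1 drop A (E beats it: P:5>4 Q:10>9 R:8>7 S:7>6 T:12>7)
P1 drop B (C beats it: P:10>7 Q:3>0 R:6>1 S:7>6 T:10>7)
P1 drop D (E beats it: P:5>3 Q:10>4 R:8>1 S:7>5 T:12>6)
P2 drop Q (P beats it: C:11>9 E:12>9)
P2 drop R (P beats it: C:11>4 E:12>4)
P2 drop S (P beats it: C:11>1 E:12>0)
P1→{C,E} P2→{P,T}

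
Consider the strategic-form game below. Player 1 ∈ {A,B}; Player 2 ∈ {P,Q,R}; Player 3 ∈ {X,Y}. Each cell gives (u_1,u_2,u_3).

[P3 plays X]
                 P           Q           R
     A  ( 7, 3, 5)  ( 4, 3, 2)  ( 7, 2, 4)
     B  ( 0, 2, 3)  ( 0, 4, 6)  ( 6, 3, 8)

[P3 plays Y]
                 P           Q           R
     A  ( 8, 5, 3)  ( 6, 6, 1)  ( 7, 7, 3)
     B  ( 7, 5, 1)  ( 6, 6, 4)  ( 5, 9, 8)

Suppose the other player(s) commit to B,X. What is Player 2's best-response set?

P2 best: {Q}

u_2(P vs B,X) = 2
u_2(Q vs B,X) = 4
u_2(R vs B,X) = 3
max payoff 4 at {Q}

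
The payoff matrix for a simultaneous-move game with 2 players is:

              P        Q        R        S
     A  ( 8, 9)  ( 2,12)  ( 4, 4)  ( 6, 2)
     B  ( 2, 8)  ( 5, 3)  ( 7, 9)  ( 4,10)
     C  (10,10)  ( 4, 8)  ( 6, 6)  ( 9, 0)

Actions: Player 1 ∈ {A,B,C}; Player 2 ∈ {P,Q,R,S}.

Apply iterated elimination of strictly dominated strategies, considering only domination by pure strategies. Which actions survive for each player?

P1 drop A (C beats it: P:10>8 Q:4>2 R:6>4 S:9>6)
P2 drop Q (P beats it: B:8>3 C:10>8)
P1→{B,C} P2→{P,R,S}

Survivors P1:{B,C} P2:{P,R,S}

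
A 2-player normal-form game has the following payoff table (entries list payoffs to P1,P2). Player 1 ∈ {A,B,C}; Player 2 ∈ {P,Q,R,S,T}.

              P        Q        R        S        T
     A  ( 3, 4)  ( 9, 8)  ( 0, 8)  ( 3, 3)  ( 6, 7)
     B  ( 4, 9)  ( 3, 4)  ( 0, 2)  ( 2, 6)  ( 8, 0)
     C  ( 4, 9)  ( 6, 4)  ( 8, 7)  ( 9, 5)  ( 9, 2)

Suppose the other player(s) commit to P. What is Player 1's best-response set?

argmax u_1 = {B,C}

u_1(A vs P) = 3
u_1(B vs P) = 4
u_1(C vs P) = 4
max payoff 4 at {B,C}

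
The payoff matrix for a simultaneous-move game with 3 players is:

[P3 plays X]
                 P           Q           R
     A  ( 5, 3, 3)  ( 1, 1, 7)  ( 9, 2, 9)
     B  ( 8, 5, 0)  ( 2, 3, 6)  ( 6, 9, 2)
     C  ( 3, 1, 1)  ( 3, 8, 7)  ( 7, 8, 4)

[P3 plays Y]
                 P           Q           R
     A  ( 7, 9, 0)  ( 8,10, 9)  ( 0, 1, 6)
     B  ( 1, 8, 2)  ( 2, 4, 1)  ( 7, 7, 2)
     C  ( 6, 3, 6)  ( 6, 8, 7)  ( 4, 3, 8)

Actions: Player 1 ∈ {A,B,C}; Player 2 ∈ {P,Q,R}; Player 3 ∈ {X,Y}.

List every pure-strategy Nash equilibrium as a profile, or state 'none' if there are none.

(A,P,X): not NE [P1→B gives 8>5]
(A,P,Y): not NE [P2→Q gives 10>9; P3→X gives 3>0]
(A,Q,X): not NE [P1→C gives 3>1; P2→P gives 3>1; P3→Y gives 9>7]
(A,Q,Y): NE
(A,R,X): not NE [P2→P gives 3>2]
(A,R,Y): not NE [P1→B gives 7>0; P2→Q gives 10>1; P3→X gives 9>6]
(B,P,X): not NE [P2→R gives 9>5; P3→Y gives 2>0]
(B,P,Y): not NE [P1→A gives 7>1]
(B,Q,X): not NE [P1→C gives 3>2; P2→R gives 9>3]
(B,Q,Y): not NE [P1→A gives 8>2; P2→P gives 8>4; P3→X gives 6>1]
(B,R,X): not NE [P1→A gives 9>6]
(B,R,Y): not NE [P2→P gives 8>7]
(C,P,X): not NE [P1→B gives 8>3; P2→R gives 8>1; P3→Y gives 6>1]
(C,P,Y): not NE [P1→A gives 7>6; P2→Q gives 8>3]
(C,Q,X): NE
(C,Q,Y): not NE [P1→A gives 8>6]
(C,R,X): not NE [P1→A gives 9>7; P3→Y gives 8>4]
(C,R,Y): not NE [P1→B gives 7>4; P2→Q gives 8>3]

NE set: (A,Q,Y), (C,Q,X)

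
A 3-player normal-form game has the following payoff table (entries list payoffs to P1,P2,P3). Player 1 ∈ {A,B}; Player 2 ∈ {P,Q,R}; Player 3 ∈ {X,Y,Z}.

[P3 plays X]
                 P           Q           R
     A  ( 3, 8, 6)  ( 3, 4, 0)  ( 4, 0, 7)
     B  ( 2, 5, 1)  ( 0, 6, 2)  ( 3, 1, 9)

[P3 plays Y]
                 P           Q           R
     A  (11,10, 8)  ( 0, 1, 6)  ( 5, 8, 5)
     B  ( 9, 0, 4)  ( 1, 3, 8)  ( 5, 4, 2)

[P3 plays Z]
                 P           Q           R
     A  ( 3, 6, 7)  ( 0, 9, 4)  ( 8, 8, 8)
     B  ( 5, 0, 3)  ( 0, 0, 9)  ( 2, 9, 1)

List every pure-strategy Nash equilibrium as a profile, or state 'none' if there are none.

PSNE = {(A,P,Y)}

(A,P,X): not NE [P3→Y gives 8>6]
(A,P,Y): NE
(A,P,Z): not NE [P1→B gives 5>3; P2→Q gives 9>6; P3→Y gives 8>7]
(A,Q,X): not NE [P2→P gives 8>4; P3→Y gives 6>0]
(A,Q,Y): not NE [P1→B gives 1>0; P2→P gives 10>1]
(A,Q,Z): not NE [P3→Y gives 6>4]
(A,R,X): not NE [P2→P gives 8>0; P3→Z gives 8>7]
(A,R,Y): not NE [P2→P gives 10>8; P3→Z gives 8>5]
(A,R,Z): not NE [P2→Q gives 9>8]
(B,P,X): not NE [P1→A gives 3>2; P2→Q gives 6>5; P3→Y gives 4>1]
(B,P,Y): not NE [P1→A gives 11>9; P2→R gives 4>0]
(B,P,Z): not NE [P2→R gives 9>0; P3→Y gives 4>3]
(B,Q,X): not NE [P1→A gives 3>0; P3→Z gives 9>2]
(B,Q,Y): not NE [P2→R gives 4>3; P3→Z gives 9>8]
(B,Q,Z): not NE [P2→R gives 9>0]
(B,R,X): not NE [P1→A gives 4>3; P2→Q gives 6>1]
(B,R,Y): not NE [P3→X gives 9>2]
(B,R,Z): not NE [P1→A gives 8>2; P3→X gives 9>1]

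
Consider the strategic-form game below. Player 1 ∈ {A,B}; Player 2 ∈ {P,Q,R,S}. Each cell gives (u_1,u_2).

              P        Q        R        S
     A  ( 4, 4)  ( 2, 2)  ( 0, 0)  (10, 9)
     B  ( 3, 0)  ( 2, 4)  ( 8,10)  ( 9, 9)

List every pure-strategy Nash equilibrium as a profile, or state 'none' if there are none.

(A,P): not NE [P2→S gives 9>4]
(A,Q): not NE [P2→S gives 9>2]
(A,R): not NE [P1→B gives 8>0; P2→S gives 9>0]
(A,S): NE
(B,P): not NE [P1→A gives 4>3; P2→R gives 10>0]
(B,Q): not NE [P2→R gives 10>4]
(B,R): NE
(B,S): not NE [P1→A gives 10>9; P2→R gives 10>9]

Nash profiles: (A,S), (B,R)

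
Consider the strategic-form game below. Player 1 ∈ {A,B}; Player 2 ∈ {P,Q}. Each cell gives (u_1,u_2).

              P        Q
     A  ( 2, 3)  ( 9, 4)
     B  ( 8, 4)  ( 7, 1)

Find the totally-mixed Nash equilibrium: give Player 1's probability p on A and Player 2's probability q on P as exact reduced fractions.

p=3/4, q=1/4

P1 indiff ⇒ q·2+(1-q)·9 = q·8+(1-q)·7 ⇒ q(-6) = (1-q)(-2) ⇒ q = 1/4
P2 indiff ⇒ p·3+(1-p)·4 = p·4+(1-p)·1 ⇒ p(-1) = (1-p)(-3) ⇒ p = 3/4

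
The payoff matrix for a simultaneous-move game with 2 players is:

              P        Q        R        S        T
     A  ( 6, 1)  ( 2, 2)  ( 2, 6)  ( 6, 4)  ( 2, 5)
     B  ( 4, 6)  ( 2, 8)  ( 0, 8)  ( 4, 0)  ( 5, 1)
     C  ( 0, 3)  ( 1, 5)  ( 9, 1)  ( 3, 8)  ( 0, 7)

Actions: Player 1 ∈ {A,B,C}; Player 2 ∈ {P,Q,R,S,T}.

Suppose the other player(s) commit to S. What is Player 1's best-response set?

u_1(A vs S) = 6
u_1(B vs S) = 4
u_1(C vs S) = 3
max payoff 6 at {A}

P1 best: {A}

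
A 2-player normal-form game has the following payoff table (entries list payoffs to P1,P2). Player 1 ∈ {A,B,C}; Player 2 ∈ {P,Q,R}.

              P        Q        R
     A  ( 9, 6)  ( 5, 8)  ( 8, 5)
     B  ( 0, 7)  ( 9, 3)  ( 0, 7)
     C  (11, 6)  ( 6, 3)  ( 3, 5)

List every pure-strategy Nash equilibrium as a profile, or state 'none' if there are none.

PSNE = {(C,P)}

(A,P): not NE [P1→C gives 11>9; P2→Q gives 8>6]
(A,Q): not NE [P1→B gives 9>5]
(A,R): not NE [P2→Q gives 8>5]
(B,P): not NE [P1→C gives 11>0]
(B,Q): not NE [P2→R gives 7>3]
(B,R): not NE [P1→A gives 8>0]
(C,P): NE
(C,Q): not NE [P1→B gives 9>6; P2→P gives 6>3]
(C,R): not NE [P1→A gives 8>3; P2→P gives 6>5]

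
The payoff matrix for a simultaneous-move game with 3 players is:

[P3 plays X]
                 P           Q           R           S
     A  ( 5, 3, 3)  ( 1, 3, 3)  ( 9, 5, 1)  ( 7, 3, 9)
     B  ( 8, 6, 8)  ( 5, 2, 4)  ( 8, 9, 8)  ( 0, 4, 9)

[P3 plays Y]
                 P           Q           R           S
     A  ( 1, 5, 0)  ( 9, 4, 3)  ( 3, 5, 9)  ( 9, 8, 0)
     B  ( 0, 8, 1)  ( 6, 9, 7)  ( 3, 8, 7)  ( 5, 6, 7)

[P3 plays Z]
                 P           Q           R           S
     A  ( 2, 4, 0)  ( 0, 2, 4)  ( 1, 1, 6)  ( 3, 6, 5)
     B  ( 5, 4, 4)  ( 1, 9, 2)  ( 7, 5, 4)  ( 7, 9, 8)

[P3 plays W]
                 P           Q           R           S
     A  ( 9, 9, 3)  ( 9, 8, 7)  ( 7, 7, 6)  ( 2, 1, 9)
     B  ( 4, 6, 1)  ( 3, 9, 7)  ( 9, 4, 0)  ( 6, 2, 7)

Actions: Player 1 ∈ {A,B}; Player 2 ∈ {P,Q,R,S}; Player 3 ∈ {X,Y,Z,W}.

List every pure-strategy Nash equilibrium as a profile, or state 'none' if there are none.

(A,P,X): not NE [P1→B gives 8>5; P2→R gives 5>3]
(A,P,Y): not NE [P2→S gives 8>5; P3→W gives 3>0]
(A,P,Z): not NE [P1→B gives 5>2; P2→S gives 6>4; P3→W gives 3>0]
(A,P,W): NE
(A,Q,X): not NE [P1→B gives 5>1; P2→R gives 5>3; P3→W gives 7>3]
(A,Q,Y): not NE [P2→S gives 8>4; P3→W gives 7>3]
(A,Q,Z): not NE [P1→B gives 1>0; P2→S gives 6>2; P3→W gives 7>4]
(A,Q,W): not NE [P2→P gives 9>8]
(A,R,X): not NE [P3→Y gives 9>1]
(A,R,Y): not NE [P2→S gives 8>5]
(A,R,Z): not NE [P1→B gives 7>1; P2→S gives 6>1; P3→Y gives 9>6]
(A,R,W): not NE [P1→B gives 9>7; P2→P gives 9>7; P3→Y gives 9>6]
(A,S,X): not NE [P2→R gives 5>3]
(A,S,Y): not NE [P3→W gives 9>0]
(A,S,Z): not NE [P1→B gives 7>3; P3→W gives 9>5]
(A,S,W): not NE [P1→B gives 6>2; P2→P gives 9>1]
(B,P,X): not NE [P2→R gives 9>6]
(B,P,Y): not NE [P1→A gives 1>0; P2→Q gives 9>8; P3→X gives 8>1]
(B,P,Z): not NE [P2→S gives 9>4; P3→X gives 8>4]
(B,P,W): not NE [P1→A gives 9>4; P2→Q gives 9>6; P3→X gives 8>1]
(B,Q,X): not NE [P2→R gives 9>2; P3→W gives 7>4]
(B,Q,Y): not NE [P1→A gives 9>6]
(B,Q,Z): not NE [P3→W gives 7>2]
(B,Q,W): not NE [P1→A gives 9>3]
(B,R,X): not NE [P1→A gives 9>8]
(B,R,Y): not NE [P2→Q gives 9>8; P3→X gives 8>7]
(B,R,Z): not NE [P2→S gives 9>5; P3→X gives 8>4]
(B,R,W): not NE [P2→Q gives 9>4; P3→X gives 8>0]
(B,S,X): not NE [P1→A gives 7>0; P2→R gives 9>4]
(B,S,Y): not NE [P1→A gives 9>5; P2→Q gives 9>6; P3→X gives 9>7]
(B,S,Z): not NE [P3→X gives 9>8]
(B,S,W): not NE [P2→Q gives 9>2; P3→X gives 9>7]

NE set: (A,P,W)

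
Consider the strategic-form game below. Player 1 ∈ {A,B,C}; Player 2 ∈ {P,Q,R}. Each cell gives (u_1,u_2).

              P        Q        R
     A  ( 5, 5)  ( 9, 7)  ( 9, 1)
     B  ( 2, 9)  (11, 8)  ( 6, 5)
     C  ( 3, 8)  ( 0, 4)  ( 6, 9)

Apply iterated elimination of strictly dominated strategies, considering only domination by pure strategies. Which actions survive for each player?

P1 drop C (A beats it: P:5>3 Q:9>0 R:9>6)
P2 drop R (P beats it: A:5>1 B:9>5)
P1→{A,B} P2→{P,Q}

IESDS → P1:{A,B} P2:{P,Q}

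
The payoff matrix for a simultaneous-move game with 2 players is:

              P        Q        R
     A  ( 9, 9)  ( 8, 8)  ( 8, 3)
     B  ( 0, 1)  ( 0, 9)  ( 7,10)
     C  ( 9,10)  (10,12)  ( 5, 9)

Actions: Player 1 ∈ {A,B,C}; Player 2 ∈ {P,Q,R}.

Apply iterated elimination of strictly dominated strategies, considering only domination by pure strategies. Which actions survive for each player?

P1 drop B (A beats it: P:9>0 Q:8>0 R:8>7)
P2 drop R (P beats it: A:9>3 C:10>9)
P1→{A,C} P2→{P,Q}

Survivors P1:{A,C} P2:{P,Q}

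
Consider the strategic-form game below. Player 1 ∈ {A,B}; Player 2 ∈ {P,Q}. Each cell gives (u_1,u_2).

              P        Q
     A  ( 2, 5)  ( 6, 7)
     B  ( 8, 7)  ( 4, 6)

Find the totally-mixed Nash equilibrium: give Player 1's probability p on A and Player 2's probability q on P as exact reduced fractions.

P1 mixes 1/3 on A; P2 mixes 1/4 on P

P1 indiff ⇒ q·2+(1-q)·6 = q·8+(1-q)·4 ⇒ q(-6) = (1-q)(-2) ⇒ q = 1/4
P2 indiff ⇒ p·5+(1-p)·7 = p·7+(1-p)·6 ⇒ p(-2) = (1-p)(-1) ⇒ p = 1/3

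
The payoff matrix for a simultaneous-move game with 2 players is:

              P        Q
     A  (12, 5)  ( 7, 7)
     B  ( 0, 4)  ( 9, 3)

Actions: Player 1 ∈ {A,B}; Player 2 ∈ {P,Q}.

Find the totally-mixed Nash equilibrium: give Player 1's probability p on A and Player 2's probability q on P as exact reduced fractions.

P1 indiff ⇒ q·12+(1-q)·7 = q·0+(1-q)·9 ⇒ q(12) = (1-q)(2) ⇒ q = 1/7
P2 indiff ⇒ p·5+(1-p)·4 = p·7+(1-p)·3 ⇒ p(-2) = (1-p)(-1) ⇒ p = 1/3

p=1/3, q=1/7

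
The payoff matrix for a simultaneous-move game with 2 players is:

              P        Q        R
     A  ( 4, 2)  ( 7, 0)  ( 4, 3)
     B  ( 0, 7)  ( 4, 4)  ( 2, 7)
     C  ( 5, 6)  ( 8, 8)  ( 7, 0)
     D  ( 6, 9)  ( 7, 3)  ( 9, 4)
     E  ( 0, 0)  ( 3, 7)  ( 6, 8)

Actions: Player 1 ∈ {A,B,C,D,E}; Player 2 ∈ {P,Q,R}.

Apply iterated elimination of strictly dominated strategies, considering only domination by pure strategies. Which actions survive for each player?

P1 drop A (C beats it: P:5>4 Q:8>7 R:7>4)
P1 drop B (C beats it: P:5>0 Q:8>4 R:7>2)
P1 drop E (C beats it: P:5>0 Q:8>3 R:7>6)
P2 drop R (P beats it: C:6>0 D:9>4)
P1→{C,D} P2→{P,Q}

IESDS → P1:{C,D} P2:{P,Q}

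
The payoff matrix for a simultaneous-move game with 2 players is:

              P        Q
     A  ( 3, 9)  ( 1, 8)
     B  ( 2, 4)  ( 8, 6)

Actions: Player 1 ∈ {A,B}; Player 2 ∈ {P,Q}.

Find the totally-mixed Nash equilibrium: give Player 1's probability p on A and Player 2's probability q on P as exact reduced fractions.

(p,q) = (2/3, 7/8)

P1 indiff ⇒ q·3+(1-q)·1 = q·2+(1-q)·8 ⇒ q(1) = (1-q)(7) ⇒ q = 7/8
P2 indiff ⇒ p·9+(1-p)·4 = p·8+(1-p)·6 ⇒ p(1) = (1-p)(2) ⇒ p = 2/3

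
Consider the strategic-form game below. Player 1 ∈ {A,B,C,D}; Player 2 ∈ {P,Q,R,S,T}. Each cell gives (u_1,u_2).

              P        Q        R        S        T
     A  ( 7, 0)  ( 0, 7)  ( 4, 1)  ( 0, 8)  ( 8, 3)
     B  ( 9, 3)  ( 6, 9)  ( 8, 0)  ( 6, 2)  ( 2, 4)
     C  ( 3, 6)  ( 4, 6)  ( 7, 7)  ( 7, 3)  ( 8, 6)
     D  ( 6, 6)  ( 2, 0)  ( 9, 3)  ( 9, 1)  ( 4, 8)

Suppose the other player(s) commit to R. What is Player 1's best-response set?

u_1(A vs R) = 4
u_1(B vs R) = 8
u_1(C vs R) = 7
u_1(D vs R) = 9
max payoff 9 at {D}

BR_1 = {D}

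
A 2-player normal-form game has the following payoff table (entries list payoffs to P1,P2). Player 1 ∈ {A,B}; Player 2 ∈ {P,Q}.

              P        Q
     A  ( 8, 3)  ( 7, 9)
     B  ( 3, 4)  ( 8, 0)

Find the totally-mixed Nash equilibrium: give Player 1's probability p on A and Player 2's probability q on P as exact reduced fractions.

P1 indiff ⇒ q·8+(1-q)·7 = q·3+(1-q)·8 ⇒ q(5) = (1-q)(1) ⇒ q = 1/6
P2 indiff ⇒ p·3+(1-p)·4 = p·9+(1-p)·0 ⇒ p(-6) = (1-p)(-4) ⇒ p = 2/5

P1 mixes 2/5 on A; P2 mixes 1/6 on P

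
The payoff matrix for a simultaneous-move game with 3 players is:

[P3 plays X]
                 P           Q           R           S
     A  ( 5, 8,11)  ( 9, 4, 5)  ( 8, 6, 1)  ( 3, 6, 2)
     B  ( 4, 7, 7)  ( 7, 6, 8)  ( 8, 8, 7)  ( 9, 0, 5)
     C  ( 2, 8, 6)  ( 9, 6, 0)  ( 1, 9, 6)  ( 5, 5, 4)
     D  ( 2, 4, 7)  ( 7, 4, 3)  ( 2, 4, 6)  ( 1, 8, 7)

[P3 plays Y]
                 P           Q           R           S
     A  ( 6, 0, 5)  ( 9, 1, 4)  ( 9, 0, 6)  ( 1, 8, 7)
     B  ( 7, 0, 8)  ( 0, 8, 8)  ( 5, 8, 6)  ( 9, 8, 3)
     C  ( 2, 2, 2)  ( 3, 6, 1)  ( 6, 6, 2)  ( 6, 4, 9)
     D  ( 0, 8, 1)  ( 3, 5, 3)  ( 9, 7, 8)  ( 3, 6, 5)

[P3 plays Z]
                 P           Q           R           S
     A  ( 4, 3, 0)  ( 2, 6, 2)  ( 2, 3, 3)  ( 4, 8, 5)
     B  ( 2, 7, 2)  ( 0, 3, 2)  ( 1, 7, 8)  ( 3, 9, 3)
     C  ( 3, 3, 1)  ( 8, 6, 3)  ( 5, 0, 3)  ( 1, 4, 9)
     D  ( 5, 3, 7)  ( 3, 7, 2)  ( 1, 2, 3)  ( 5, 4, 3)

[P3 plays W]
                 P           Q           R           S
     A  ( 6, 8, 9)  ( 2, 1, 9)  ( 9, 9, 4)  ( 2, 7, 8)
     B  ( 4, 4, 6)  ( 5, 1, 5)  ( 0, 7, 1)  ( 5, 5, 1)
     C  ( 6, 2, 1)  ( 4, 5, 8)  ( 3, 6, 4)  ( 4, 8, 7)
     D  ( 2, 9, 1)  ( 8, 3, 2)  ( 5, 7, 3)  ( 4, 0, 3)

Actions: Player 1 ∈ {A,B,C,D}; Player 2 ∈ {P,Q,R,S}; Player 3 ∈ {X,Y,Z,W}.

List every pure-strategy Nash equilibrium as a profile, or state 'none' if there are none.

Nash profiles: (A,P,X)

(A,P,X): NE
(A,P,Y): not NE [P1→B gives 7>6; P2→S gives 8>0; P3→X gives 11>5]
(A,P,Z): not NE [P1→D gives 5>4; P2→S gives 8>3; P3→X gives 11>0]
(A,P,W): not NE [P2→R gives 9>8; P3→X gives 11>9]
(A,Q,X): not NE [P2→P gives 8>4; P3→W gives 9>5]
(A,Q,Y): not NE [P2→S gives 8>1; P3→W gives 9>4]
(A,Q,Z): not NE [P1→C gives 8>2; P2→S gives 8>6; P3→W gives 9>2]
(A,Q,W): not NE [P1→D gives 8>2; P2→R gives 9>1]
(A,R,X): not NE [P2→P gives 8>6; P3→Y gives 6>1]
(A,R,Y): not NE [P2→S gives 8>0]
(A,R,Z): not NE [P1→C gives 5>2; P2→S gives 8>3; P3→Y gives 6>3]
(A,R,W): not NE [P3→Y gives 6>4]
(A,S,X): not NE [P1→B gives 9>3; P2→P gives 8>6; P3→W gives 8>2]
(A,S,Y): not NE [P1→B gives 9>1; P3→W gives 8>7]
(A,S,Z): not NE [P1→D gives 5>4; P3→W gives 8>5]
(A,S,W): not NE [P1→B gives 5>2; P2→R gives 9>7]
(B,P,X): not NE [P1→A gives 5>4; P2→R gives 8>7; P3→Y gives 8>7]
(B,P,Y): not NE [P2→S gives 8>0]
(B,P,Z): not NE [P1→D gives 5>2; P2→S gives 9>7; P3→Y gives 8>2]
(B,P,W): not NE [P1→C gives 6>4; P2→R gives 7>4; P3→Y gives 8>6]
(B,Q,X): not NE [P1→C gives 9>7; P2→R gives 8>6]
(B,Q,Y): not NE [P1→A gives 9>0]
(B,Q,Z): not NE [P1→C gives 8>0; P2→S gives 9>3; P3→Y gives 8>2]
(B,Q,W): not NE [P1→D gives 8>5; P2→R gives 7>1; P3→Y gives 8>5]
(B,R,X): not NE [P3→Z gives 8>7]
(B,R,Y): not NE [P1→D gives 9>5; P3→Z gives 8>6]
(B,R,Z): not NE [P1→C gives 5>1; P2→S gives 9>7]
(B,R,W): not NE [P1→A gives 9>0; P3→Z gives 8>1]
(B,S,X): not NE [P2→R gives 8>0]
(B,S,Y): not NE [P3→X gives 5>3]
(B,S,Z): not NE [P1→D gives 5>3; P3→X gives 5>3]
(B,S,W): not NE [P2→R gives 7>5; P3→X gives 5>1]
(C,P,X): not NE [P1→A gives 5>2; P2→R gives 9>8]
(C,P,Y): not NE [P1→B gives 7>2; P2→R gives 6>2; P3→X gives 6>2]
(C,P,Z): not NE [P1→D gives 5>3; P2→Q gives 6>3; P3→X gives 6>1]
(C,P,W): not NE [P2→S gives 8>2; P3→X gives 6>1]
(C,Q,X): not NE [P2→R gives 9>6; P3→W gives 8>0]
(C,Q,Y): not NE [P1→A gives 9>3; P3→W gives 8>1]
(C,Q,Z): not NE [P3→W gives 8>3]
(C,Q,W): not NE [P1→D gives 8>4; P2→S gives 8>5]
(C,R,X): not NE [P1→B gives 8>1]
(C,R,Y): not NE [P1→D gives 9>6; P3→X gives 6>2]
(C,R,Z): not NE [P2→Q gives 6>0; P3→X gives 6>3]
(C,R,W): not NE [P1→A gives 9>3; P2→S gives 8>6; P3→X gives 6>4]
(C,S,X): not NE [P1→B gives 9>5; P2→R gives 9>5; P3→Z gives 9>4]
(C,S,Y): not NE [P1→B gives 9>6; P2→R gives 6>4]
(C,S,Z): not NE [P1→D gives 5>1; P2→Q gives 6>4]
(C,S,W): not NE [P1→B gives 5>4; P3→Z gives 9>7]
(D,P,X): not NE [P1→A gives 5>2; P2→S gives 8>4]
(D,P,Y): not NE [P1→B gives 7>0; P3→Z gives 7>1]
(D,P,Z): not NE [P2→Q gives 7>3]
(D,P,W): not NE [P1→C gives 6>2; P3→Z gives 7>1]
(D,Q,X): not NE [P1→C gives 9>7; P2→S gives 8>4]
(D,Q,Y): not NE [P1→A gives 9>3; P2→P gives 8>5]
(D,Q,Z): not NE [P1→C gives 8>3; P3→Y gives 3>2]
(D,Q,W): not NE [P2→P gives 9>3; P3→Y gives 3>2]
(D,R,X): not NE [P1→B gives 8>2; P2→S gives 8>4; P3→Y gives 8>6]
(D,R,Y): not NE [P2→P gives 8>7]
(D,R,Z): not NE [P1→C gives 5>1; P2→Q gives 7>2; P3→Y gives 8>3]
(D,R,W): not NE [P1→A gives 9>5; P2→P gives 9>7; P3→Y gives 8>3]
(D,S,X): not NE [P1→B gives 9>1]
(D,S,Y): not NE [P1→B gives 9>3; P2→P gives 8>6; P3→X gives 7>5]
(D,S,Z): not NE [P2→Q gives 7>4; P3→X gives 7>3]
(D,S,W): not NE [P1→B gives 5>4; P2→P gives 9>0; P3→X gives 7>3]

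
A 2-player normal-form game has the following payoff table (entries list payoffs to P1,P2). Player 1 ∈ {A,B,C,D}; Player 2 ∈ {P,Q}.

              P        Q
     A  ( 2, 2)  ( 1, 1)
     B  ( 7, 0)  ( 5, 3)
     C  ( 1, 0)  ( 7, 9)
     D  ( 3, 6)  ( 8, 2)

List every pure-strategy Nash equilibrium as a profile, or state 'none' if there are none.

(A,P): not NE [P1→B gives 7>2]
(A,Q): not NE [P1→D gives 8>1; P2→P gives 2>1]
(B,P): not NE [P2→Q gives 3>0]
(B,Q): not NE [P1→D gives 8>5]
(C,P): not NE [P1→B gives 7>1; P2→Q gives 9>0]
(C,Q): not NE [P1→D gives 8>7]
(D,P): not NE [P1→B gives 7>3]
(D,Q): not NE [P2→P gives 6>2]

No pure NE.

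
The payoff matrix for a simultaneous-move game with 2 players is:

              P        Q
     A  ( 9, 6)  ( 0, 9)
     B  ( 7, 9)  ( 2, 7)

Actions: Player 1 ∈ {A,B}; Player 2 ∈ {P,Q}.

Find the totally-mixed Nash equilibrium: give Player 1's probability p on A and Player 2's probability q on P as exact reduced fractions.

P1 mixes 2/5 on A; P2 mixes 1/2 on P

P1 indiff ⇒ q·9+(1-q)·0 = q·7+(1-q)·2 ⇒ q(2) = (1-q)(2) ⇒ q = 1/2
P2 indiff ⇒ p·6+(1-p)·9 = p·9+(1-p)·7 ⇒ p(-3) = (1-p)(-2) ⇒ p = 2/5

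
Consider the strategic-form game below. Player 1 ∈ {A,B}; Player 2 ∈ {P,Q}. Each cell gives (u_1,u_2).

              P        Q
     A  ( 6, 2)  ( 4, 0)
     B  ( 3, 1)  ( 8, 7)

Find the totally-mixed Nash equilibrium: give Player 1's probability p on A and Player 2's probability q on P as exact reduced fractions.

P1 indiff ⇒ q·6+(1-q)·4 = q·3+(1-q)·8 ⇒ q(3) = (1-q)(4) ⇒ q = 4/7
P2 indiff ⇒ p·2+(1-p)·1 = p·0+(1-p)·7 ⇒ p(2) = (1-p)(6) ⇒ p = 3/4

p=3/4, q=4/7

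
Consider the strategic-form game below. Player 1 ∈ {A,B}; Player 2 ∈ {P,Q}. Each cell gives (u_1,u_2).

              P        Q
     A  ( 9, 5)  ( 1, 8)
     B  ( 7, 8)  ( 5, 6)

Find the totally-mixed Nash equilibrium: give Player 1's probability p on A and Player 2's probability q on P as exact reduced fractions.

P1 mixes 2/5 on A; P2 mixes 2/3 on P

P1 indiff ⇒ q·9+(1-q)·1 = q·7+(1-q)·5 ⇒ q(2) = (1-q)(4) ⇒ q = 2/3
P2 indiff ⇒ p·5+(1-p)·8 = p·8+(1-p)·6 ⇒ p(-3) = (1-p)(-2) ⇒ p = 2/5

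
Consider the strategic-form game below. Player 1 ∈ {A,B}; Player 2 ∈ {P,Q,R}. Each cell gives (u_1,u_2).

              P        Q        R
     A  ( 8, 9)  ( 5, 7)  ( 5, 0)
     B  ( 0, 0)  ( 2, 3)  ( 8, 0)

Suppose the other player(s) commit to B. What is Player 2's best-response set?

u_2(P vs B) = 0
u_2(Q vs B) = 3
u_2(R vs B) = 0
max payoff 3 at {Q}

argmax u_2 = {Q}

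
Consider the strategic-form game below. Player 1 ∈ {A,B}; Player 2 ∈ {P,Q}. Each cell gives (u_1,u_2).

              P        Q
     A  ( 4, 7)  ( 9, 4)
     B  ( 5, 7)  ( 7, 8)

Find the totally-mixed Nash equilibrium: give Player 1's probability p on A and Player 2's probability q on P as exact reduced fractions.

P1 mixes 1/4 on A; P2 mixes 2/3 on P

P1 indiff ⇒ q·4+(1-q)·9 = q·5+(1-q)·7 ⇒ q(-1) = (1-q)(-2) ⇒ q = 2/3
P2 indiff ⇒ p·7+(1-p)·7 = p·4+(1-p)·8 ⇒ p(3) = (1-p)(1) ⇒ p = 1/4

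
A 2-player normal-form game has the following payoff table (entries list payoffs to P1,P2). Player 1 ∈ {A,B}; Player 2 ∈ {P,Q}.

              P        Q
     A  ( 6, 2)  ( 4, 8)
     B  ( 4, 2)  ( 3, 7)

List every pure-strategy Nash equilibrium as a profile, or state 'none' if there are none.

PSNE = {(A,Q)}

(A,P): not NE [P2→Q gives 8>2]
(A,Q): NE
(B,P): not NE [P1→A gives 6>4; P2→Q gives 7>2]
(B,Q): not NE [P1→A gives 4>3]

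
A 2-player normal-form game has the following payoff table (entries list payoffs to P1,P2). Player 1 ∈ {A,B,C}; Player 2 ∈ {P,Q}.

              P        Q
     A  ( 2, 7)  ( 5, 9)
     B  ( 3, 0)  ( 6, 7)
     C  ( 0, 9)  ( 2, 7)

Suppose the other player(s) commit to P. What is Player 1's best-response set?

P1 best: {B}

u_1(A vs P) = 2
u_1(B vs P) = 3
u_1(C vs P) = 0
max payoff 3 at {B}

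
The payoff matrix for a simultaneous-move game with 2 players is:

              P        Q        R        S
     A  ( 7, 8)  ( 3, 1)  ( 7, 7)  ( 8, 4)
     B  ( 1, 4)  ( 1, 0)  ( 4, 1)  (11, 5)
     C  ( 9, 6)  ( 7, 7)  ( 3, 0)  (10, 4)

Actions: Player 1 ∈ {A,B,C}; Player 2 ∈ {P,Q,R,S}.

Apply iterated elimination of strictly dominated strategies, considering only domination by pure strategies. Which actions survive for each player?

Remaining: P1:{B,C} P2:{P,Q,S}

P2 drop R (P beats it: A:8>7 B:4>1 C:6>0)
P1 drop A (C beats it: P:9>7 Q:7>3 S:10>8)
P1→{B,C} P2→{P,Q,S}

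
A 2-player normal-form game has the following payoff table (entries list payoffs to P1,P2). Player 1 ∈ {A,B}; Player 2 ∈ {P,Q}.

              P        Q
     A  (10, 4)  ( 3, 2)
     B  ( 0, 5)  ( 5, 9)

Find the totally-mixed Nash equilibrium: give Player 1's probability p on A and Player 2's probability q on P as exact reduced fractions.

P1 indiff ⇒ q·10+(1-q)·3 = q·0+(1-q)·5 ⇒ q(10) = (1-q)(2) ⇒ q = 1/6
P2 indiff ⇒ p·4+(1-p)·5 = p·2+(1-p)·9 ⇒ p(2) = (1-p)(4) ⇒ p = 2/3

(p,q) = (2/3, 1/6)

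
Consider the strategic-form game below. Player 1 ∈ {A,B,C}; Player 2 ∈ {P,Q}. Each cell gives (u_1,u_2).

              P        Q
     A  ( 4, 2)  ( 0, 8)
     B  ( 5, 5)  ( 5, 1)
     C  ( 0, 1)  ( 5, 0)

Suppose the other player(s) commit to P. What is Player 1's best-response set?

P1 best: {B}

u_1(A vs P) = 4
u_1(B vs P) = 5
u_1(C vs P) = 0
max payoff 5 at {B}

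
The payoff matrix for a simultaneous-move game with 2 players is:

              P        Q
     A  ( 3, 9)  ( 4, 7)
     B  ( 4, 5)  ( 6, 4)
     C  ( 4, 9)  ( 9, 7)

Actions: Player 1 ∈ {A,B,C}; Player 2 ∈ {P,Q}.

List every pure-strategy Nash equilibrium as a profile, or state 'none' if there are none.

(A,P): not NE [P1→C gives 4>3]
(A,Q): not NE [P1→C gives 9>4; P2→P gives 9>7]
(B,P): NE
(B,Q): not NE [P1→C gives 9>6; P2→P gives 5>4]
(C,P): NE
(C,Q): not NE [P2→P gives 9>7]

NE set: (B,P), (C,P)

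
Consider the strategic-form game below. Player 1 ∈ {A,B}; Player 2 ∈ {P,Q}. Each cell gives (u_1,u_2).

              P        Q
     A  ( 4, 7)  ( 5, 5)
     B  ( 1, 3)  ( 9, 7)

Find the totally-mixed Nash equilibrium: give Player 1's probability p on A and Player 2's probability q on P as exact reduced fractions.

(p,q) = (2/3, 4/7)

P1 indiff ⇒ q·4+(1-q)·5 = q·1+(1-q)·9 ⇒ q(3) = (1-q)(4) ⇒ q = 4/7
P2 indiff ⇒ p·7+(1-p)·3 = p·5+(1-p)·7 ⇒ p(2) = (1-p)(4) ⇒ p = 2/3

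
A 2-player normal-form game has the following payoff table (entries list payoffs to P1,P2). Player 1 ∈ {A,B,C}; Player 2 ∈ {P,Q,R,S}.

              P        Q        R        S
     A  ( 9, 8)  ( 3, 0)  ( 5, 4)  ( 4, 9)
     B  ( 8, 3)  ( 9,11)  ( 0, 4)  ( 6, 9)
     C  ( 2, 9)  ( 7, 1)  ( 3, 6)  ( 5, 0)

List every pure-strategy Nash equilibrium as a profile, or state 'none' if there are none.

(A,P): not NE [P2→S gives 9>8]
(A,Q): not NE [P1→B gives 9>3; P2→S gives 9>0]
(A,R): not NE [P2→S gives 9>4]
(A,S): not NE [P1→B gives 6>4]
(B,P): not NE [P1→A gives 9>8; P2→Q gives 11>3]
(B,Q): NE
(B,R): not NE [P1→A gives 5>0; P2→Q gives 11>4]
(B,S): not NE [P2→Q gives 11>9]
(C,P): not NE [P1→A gives 9>2]
(C,Q): not NE [P1→B gives 9>7; P2→P gives 9>1]
(C,R): not NE [P1→A gives 5>3; P2→P gives 9>6]
(C,S): not NE [P1→B gives 6>5; P2→P gives 9>0]

NE set: (B,Q)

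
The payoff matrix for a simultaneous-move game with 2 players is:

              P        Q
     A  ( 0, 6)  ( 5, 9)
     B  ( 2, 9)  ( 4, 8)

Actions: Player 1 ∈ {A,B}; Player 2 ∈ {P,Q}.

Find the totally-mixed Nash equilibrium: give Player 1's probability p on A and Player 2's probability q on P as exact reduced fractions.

(p,q) = (1/4, 1/3)

P1 indiff ⇒ q·0+(1-q)·5 = q·2+(1-q)·4 ⇒ q(-2) = (1-q)(-1) ⇒ q = 1/3
P2 indiff ⇒ p·6+(1-p)·9 = p·9+(1-p)·8 ⇒ p(-3) = (1-p)(-1) ⇒ p = 1/4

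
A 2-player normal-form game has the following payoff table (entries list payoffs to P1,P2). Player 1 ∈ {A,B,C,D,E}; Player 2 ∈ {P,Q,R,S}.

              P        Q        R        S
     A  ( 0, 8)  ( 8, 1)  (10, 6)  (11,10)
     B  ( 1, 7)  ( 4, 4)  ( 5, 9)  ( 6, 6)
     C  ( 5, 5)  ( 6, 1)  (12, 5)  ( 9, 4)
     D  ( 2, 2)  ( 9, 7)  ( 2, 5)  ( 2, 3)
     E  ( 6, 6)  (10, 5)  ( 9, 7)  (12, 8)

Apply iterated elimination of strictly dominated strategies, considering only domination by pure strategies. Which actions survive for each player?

Survivors P1:{A,C,E} P2:{P,R,S}

P1 drop B (C beats it: P:5>1 Q:6>4 R:12>5 S:9>6)
P1 drop D (E beats it: P:6>2 Q:10>9 R:9>2 S:12>2)
P2 drop Q (P beats it: A:8>1 C:5>1 E:6>5)
P1→{A,C,E} P2→{P,R,S}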